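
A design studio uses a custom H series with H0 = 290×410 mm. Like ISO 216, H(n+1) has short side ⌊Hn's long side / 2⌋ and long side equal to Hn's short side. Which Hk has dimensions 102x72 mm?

H0: 290 × 410 mm
H1: 205 × 290 mm
H2: 145 × 205 mm
H3: 102 × 145 mm
H4: 72 × 102 mm
H5: 51 × 72 mm
→ matches H4.

H4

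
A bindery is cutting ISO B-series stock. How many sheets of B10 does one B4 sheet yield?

Each ISO step halves the sheet: 1 × B4 → 2 × B5 → 4 × B6 → 8 × B7 → …
From B4 to B10 is 6 halving steps: 2^6 = 64.

64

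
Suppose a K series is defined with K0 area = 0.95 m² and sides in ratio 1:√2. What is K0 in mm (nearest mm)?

Let the short side be w mm. Then w · w√2 = 0.95 m² = 950,000 mm².
w² = 950,000/√2, so w ≈ 819.6 mm; long side = w√2 ≈ 1159.1 mm.

820 × 1159 mm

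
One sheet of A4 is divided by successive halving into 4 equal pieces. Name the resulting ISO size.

4 = 2^2, so 2 halving steps.
A4 → A5 → … → A6 after 2 steps.

A6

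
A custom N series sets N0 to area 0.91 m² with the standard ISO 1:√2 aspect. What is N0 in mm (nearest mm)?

802 × 1134 mm

Let the short side be w mm. Then w · w√2 = 0.91 m² = 910,000 mm².
w² = 910,000/√2, so w ≈ 802.2 mm; long side = w√2 ≈ 1134.4 mm.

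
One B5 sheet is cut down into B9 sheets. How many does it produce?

16

B5 = 176 × 250 mm; B9 = 44 × 62 mm.
Each halving step doubles the count; 4 steps from B5 to B9.
2^4 = 16.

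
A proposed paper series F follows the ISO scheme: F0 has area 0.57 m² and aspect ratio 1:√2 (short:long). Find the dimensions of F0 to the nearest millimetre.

635 × 898 mm

Let the short side be w mm. Then w · w√2 = 0.57 m² = 570,000 mm².
w² = 570,000/√2, so w ≈ 634.9 mm; long side = w√2 ≈ 897.8 mm.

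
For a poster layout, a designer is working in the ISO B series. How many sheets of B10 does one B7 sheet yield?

B7 = 88 × 125 mm; B10 = 31 × 44 mm.
Each halving step doubles the count; 3 steps from B7 to B10.
2^3 = 8.

8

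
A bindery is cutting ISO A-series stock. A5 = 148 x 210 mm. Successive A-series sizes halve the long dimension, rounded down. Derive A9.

A6: ⌊210/2⌋ × 148 = 105 × 148 mm
A7: ⌊148/2⌋ × 105 = 74 × 105 mm
A8: ⌊105/2⌋ × 74 = 52 × 74 mm
A9: ⌊74/2⌋ × 52 = 37 × 52 mm

37 × 52 mm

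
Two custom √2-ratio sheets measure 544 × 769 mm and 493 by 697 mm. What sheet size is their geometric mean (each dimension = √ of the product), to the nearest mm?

518 × 732 mm

Short side: √(544 · 493) = √268192 ≈ 517.9 → 518 mm
Long side: √(769 · 697) = √535993 ≈ 732.1 → 732 mm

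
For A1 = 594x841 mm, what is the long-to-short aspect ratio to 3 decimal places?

1.416

841 / 594 = 1.416
ISO 216 targets √2 ≈ 1.414; the +0.002 deviation is from mm rounding.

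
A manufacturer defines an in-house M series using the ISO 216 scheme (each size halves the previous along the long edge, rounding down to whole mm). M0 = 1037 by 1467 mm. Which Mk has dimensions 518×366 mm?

M0: 1037 × 1467 mm
M1: 733 × 1037 mm
M2: 518 × 733 mm
M3: 366 × 518 mm
M4: 259 × 366 mm
→ matches M3.

M3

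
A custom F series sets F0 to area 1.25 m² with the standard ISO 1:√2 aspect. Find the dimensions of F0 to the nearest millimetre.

Let the short side be w mm. Then w · w√2 = 1.25 m² = 1,250,000 mm².
w² = 1,250,000/√2, so w ≈ 940.2 mm; long side = w√2 ≈ 1329.6 mm.

940 × 1330 mm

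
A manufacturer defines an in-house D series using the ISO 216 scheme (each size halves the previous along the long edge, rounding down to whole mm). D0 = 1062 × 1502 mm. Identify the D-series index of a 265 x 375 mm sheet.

D4

D0: 1062 × 1502 mm
D1: 751 × 1062 mm
D2: 531 × 751 mm
D3: 375 × 531 mm
D4: 265 × 375 mm
D5: 187 × 265 mm
→ matches D4.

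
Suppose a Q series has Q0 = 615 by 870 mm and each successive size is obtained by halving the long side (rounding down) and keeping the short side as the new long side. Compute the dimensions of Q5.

108 × 153 mm

Q1: ⌊870/2⌋ × 615 = 435 × 615 mm
Q2: ⌊615/2⌋ × 435 = 307 × 435 mm
Q3: ⌊435/2⌋ × 307 = 217 × 307 mm
Q4: ⌊307/2⌋ × 217 = 153 × 217 mm
Q5: ⌊217/2⌋ × 153 = 108 × 153 mm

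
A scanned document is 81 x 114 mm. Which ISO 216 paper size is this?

Aspect ratio 114/81 ≈ 1.407 — close to the ISO √2 ≈ 1.414.
In the C-series (envelope sizes, between A and B): C7 = 81 × 114 mm.

C7 (81 × 114 mm)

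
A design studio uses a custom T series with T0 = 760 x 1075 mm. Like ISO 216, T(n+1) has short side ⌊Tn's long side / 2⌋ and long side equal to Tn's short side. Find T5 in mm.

134 × 190 mm

T1: ⌊1075/2⌋ × 760 = 537 × 760 mm
T2: ⌊760/2⌋ × 537 = 380 × 537 mm
T3: ⌊537/2⌋ × 380 = 268 × 380 mm
T4: ⌊380/2⌋ × 268 = 190 × 268 mm
T5: ⌊268/2⌋ × 190 = 134 × 190 mm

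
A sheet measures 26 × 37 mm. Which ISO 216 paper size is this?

Aspect ratio 37/26 ≈ 1.423 — close to the ISO √2 ≈ 1.414.
In the A-series (A0 area = 1 m²): A10 = 26 × 37 mm.

A10 (26 × 37 mm)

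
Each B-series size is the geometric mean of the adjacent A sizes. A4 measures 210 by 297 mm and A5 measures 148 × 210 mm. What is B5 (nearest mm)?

Short side: √(210 · 148) = √31080 ≈ 176.3 → 176 mm
Long side: √(297 · 210) = √62370 ≈ 249.7 → 250 mm

176 × 250 mm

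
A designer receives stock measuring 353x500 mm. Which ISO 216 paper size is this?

B3 (353 × 500 mm)

Aspect ratio 500/353 ≈ 1.416 — close to the ISO √2 ≈ 1.414.
In the B-series (B0 = 1000 × 1414 mm): B3 = 353 × 500 mm.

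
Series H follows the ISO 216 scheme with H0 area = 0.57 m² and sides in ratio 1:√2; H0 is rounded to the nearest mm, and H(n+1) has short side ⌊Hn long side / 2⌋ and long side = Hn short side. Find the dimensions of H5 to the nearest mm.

Let H0's short side be w mm. w · w√2 = 0.57 m² = 570,000 mm², so w ≈ 634.9 mm and w√2 ≈ 897.8 mm → H0 = 635 × 898 mm.
H1: ⌊898/2⌋ × 635 = 449 × 635 mm
H2: ⌊635/2⌋ × 449 = 317 × 449 mm
H3: ⌊449/2⌋ × 317 = 224 × 317 mm
H4: ⌊317/2⌋ × 224 = 158 × 224 mm
H5: ⌊224/2⌋ × 158 = 112 × 158 mm

112 × 158 mm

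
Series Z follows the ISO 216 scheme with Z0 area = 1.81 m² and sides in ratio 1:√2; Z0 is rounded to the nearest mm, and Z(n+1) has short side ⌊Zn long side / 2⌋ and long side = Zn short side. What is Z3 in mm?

400 × 565 mm

Let Z0's short side be w mm. w · w√2 = 1.81 m² = 1,810,000 mm², so w ≈ 1131.3 mm and w√2 ≈ 1599.9 mm → Z0 = 1131 × 1600 mm.
Z1: ⌊1600/2⌋ × 1131 = 800 × 1131 mm
Z2: ⌊1131/2⌋ × 800 = 565 × 800 mm
Z3: ⌊800/2⌋ × 565 = 400 × 565 mm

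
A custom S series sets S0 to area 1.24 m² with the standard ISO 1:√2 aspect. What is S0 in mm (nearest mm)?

936 × 1324 mm

Let the short side be w mm. Then w · w√2 = 1.24 m² = 1,240,000 mm².
w² = 1,240,000/√2, so w ≈ 936.4 mm; long side = w√2 ≈ 1324.2 mm.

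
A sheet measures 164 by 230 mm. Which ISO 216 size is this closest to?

Aspect ratio 230/164 ≈ 1.402 — close to the ISO √2 ≈ 1.414.
In the C-series (envelope sizes, between A and B): C5 = 162 × 229 mm.
Off by 3 mm total — nearest standard size.

C5 (162 × 229 mm)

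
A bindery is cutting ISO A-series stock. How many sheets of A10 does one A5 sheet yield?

32

A5 = 148 × 210 mm; A10 = 26 × 37 mm.
Each halving step doubles the count; 5 steps from A5 to A10.
2^5 = 32.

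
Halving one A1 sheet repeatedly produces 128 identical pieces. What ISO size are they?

A8

128 = 2^7, so 7 halving steps.
A1 → A2 → … → A8 after 7 steps.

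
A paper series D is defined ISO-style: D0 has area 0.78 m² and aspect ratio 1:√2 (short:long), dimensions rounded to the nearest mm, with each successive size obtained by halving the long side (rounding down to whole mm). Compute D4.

Let D0's short side be w mm. w · w√2 = 0.78 m² = 780,000 mm², so w ≈ 742.7 mm and w√2 ≈ 1050.3 mm → D0 = 743 × 1050 mm.
D1: ⌊1050/2⌋ × 743 = 525 × 743 mm
D2: ⌊743/2⌋ × 525 = 371 × 525 mm
D3: ⌊525/2⌋ × 371 = 262 × 371 mm
D4: ⌊371/2⌋ × 262 = 185 × 262 mm

185 × 262 mm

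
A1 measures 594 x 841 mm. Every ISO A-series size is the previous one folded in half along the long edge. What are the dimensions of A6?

A2: ⌊841/2⌋ × 594 = 420 × 594 mm
A3: ⌊594/2⌋ × 420 = 297 × 420 mm
A4: ⌊420/2⌋ × 297 = 210 × 297 mm
A5: ⌊297/2⌋ × 210 = 148 × 210 mm
A6: ⌊210/2⌋ × 148 = 105 × 148 mm

105 × 148 mm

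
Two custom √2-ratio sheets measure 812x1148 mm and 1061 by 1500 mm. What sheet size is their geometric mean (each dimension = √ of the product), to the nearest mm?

Short side: √(812 · 1061) = √861532 ≈ 928.2 → 928 mm
Long side: √(1148 · 1500) = √1722000 ≈ 1312.2 → 1312 mm

928 × 1312 mm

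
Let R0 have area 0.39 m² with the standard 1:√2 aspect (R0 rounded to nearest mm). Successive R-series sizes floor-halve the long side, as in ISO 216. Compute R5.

92 × 131 mm

Let R0's short side be w mm. w · w√2 = 0.39 m² = 390,000 mm², so w ≈ 525.1 mm and w√2 ≈ 742.7 mm → R0 = 525 × 743 mm.
R1: ⌊743/2⌋ × 525 = 371 × 525 mm
R2: ⌊525/2⌋ × 371 = 262 × 371 mm
R3: ⌊371/2⌋ × 262 = 185 × 262 mm
R4: ⌊262/2⌋ × 185 = 131 × 185 mm
R5: ⌊185/2⌋ × 131 = 92 × 131 mm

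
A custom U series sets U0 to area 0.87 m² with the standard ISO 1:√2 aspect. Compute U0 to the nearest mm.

784 × 1109 mm

Let the short side be w mm. Then w · w√2 = 0.87 m² = 870,000 mm².
w² = 870,000/√2, so w ≈ 784.3 mm; long side = w√2 ≈ 1109.2 mm.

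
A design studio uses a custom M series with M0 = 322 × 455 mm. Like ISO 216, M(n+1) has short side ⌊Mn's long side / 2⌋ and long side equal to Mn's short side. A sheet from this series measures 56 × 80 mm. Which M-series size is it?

M5

M0: 322 × 455 mm
M1: 227 × 322 mm
M2: 161 × 227 mm
M3: 113 × 161 mm
M4: 80 × 113 mm
M5: 56 × 80 mm
M6: 40 × 56 mm
→ matches M5.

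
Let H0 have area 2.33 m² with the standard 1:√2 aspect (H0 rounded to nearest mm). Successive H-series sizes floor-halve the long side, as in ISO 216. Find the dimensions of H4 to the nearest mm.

Let H0's short side be w mm. w · w√2 = 2.33 m² = 2,330,000 mm², so w ≈ 1283.6 mm and w√2 ≈ 1815.2 mm → H0 = 1284 × 1815 mm.
H1: ⌊1815/2⌋ × 1284 = 907 × 1284 mm
H2: ⌊1284/2⌋ × 907 = 642 × 907 mm
H3: ⌊907/2⌋ × 642 = 453 × 642 mm
H4: ⌊642/2⌋ × 453 = 321 × 453 mm

321 × 453 mm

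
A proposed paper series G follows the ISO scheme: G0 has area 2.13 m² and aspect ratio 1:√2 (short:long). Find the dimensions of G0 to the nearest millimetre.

1227 × 1736 mm

Let the short side be w mm. Then w · w√2 = 2.13 m² = 2,130,000 mm².
w² = 2,130,000/√2, so w ≈ 1227.2 mm; long side = w√2 ≈ 1735.6 mm.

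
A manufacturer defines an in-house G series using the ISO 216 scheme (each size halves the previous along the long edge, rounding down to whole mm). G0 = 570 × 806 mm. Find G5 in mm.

100 × 142 mm

G1: ⌊806/2⌋ × 570 = 403 × 570 mm
G2: ⌊570/2⌋ × 403 = 285 × 403 mm
G3: ⌊403/2⌋ × 285 = 201 × 285 mm
G4: ⌊285/2⌋ × 201 = 142 × 201 mm
G5: ⌊201/2⌋ × 142 = 100 × 142 mm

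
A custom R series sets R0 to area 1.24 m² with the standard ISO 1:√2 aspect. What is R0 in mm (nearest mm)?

Let the short side be w mm. Then w · w√2 = 1.24 m² = 1,240,000 mm².
w² = 1,240,000/√2, so w ≈ 936.4 mm; long side = w√2 ≈ 1324.2 mm.

936 × 1324 mm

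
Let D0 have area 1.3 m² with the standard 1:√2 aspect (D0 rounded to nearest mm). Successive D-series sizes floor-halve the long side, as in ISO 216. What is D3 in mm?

339 × 479 mm

Let D0's short side be w mm. w · w√2 = 1.3 m² = 1,300,000 mm², so w ≈ 958.8 mm and w√2 ≈ 1355.9 mm → D0 = 959 × 1356 mm.
D1: ⌊1356/2⌋ × 959 = 678 × 959 mm
D2: ⌊959/2⌋ × 678 = 479 × 678 mm
D3: ⌊678/2⌋ × 479 = 339 × 479 mm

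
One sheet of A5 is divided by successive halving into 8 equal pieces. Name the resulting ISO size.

8 = 2^3, so 3 halving steps.
A5 → A6 → … → A8 after 3 steps.

A8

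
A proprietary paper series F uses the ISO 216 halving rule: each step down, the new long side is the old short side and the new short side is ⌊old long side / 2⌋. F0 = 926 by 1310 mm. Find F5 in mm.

F1: ⌊1310/2⌋ × 926 = 655 × 926 mm
F2: ⌊926/2⌋ × 655 = 463 × 655 mm
F3: ⌊655/2⌋ × 463 = 327 × 463 mm
F4: ⌊463/2⌋ × 327 = 231 × 327 mm
F5: ⌊327/2⌋ × 231 = 163 × 231 mm

163 × 231 mm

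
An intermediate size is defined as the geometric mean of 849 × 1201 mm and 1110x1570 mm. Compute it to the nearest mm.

971 × 1373 mm

Short side: √(849 · 1110) = √942390 ≈ 970.8 → 971 mm
Long side: √(1201 · 1570) = √1885570 ≈ 1373.2 → 1373 mm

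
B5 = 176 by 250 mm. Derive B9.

B6: ⌊250/2⌋ × 176 = 125 × 176 mm
B7: ⌊176/2⌋ × 125 = 88 × 125 mm
B8: ⌊125/2⌋ × 88 = 62 × 88 mm
B9: ⌊88/2⌋ × 62 = 44 × 62 mm

44 × 62 mm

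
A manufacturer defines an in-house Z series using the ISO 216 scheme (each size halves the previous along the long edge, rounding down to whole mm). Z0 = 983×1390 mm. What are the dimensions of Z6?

Z1: ⌊1390/2⌋ × 983 = 695 × 983 mm
Z2: ⌊983/2⌋ × 695 = 491 × 695 mm
Z3: ⌊695/2⌋ × 491 = 347 × 491 mm
Z4: ⌊491/2⌋ × 347 = 245 × 347 mm
Z5: ⌊347/2⌋ × 245 = 173 × 245 mm
Z6: ⌊245/2⌋ × 173 = 122 × 173 mm

122 × 173 mm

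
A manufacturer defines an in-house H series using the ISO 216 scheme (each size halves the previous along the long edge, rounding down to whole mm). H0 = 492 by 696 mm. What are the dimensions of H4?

H1: ⌊696/2⌋ × 492 = 348 × 492 mm
H2: ⌊492/2⌋ × 348 = 246 × 348 mm
H3: ⌊348/2⌋ × 246 = 174 × 246 mm
H4: ⌊246/2⌋ × 174 = 123 × 174 mm

123 × 174 mm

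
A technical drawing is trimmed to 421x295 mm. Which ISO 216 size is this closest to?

Aspect ratio 421/295 ≈ 1.427 — close to the ISO √2 ≈ 1.414.
In the A-series (A0 area = 1 m²): A3 = 297 × 420 mm.
Off by 3 mm total — nearest standard size.

A3 (297 × 420 mm)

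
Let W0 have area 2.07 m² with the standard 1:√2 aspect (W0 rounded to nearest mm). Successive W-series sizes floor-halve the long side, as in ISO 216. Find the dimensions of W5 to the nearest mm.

Let W0's short side be w mm. w · w√2 = 2.07 m² = 2,070,000 mm², so w ≈ 1209.8 mm and w√2 ≈ 1711.0 mm → W0 = 1210 × 1711 mm.
W1: ⌊1711/2⌋ × 1210 = 855 × 1210 mm
W2: ⌊1210/2⌋ × 855 = 605 × 855 mm
W3: ⌊855/2⌋ × 605 = 427 × 605 mm
W4: ⌊605/2⌋ × 427 = 302 × 427 mm
W5: ⌊427/2⌋ × 302 = 213 × 302 mm

213 × 302 mm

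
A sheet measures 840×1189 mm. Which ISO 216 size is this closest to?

A0 (841 × 1189 mm)

Aspect ratio 1189/840 ≈ 1.415 — close to the ISO √2 ≈ 1.414.
In the A-series (A0 area = 1 m²): A0 = 841 × 1189 mm.
Off by 1 mm total — nearest standard size.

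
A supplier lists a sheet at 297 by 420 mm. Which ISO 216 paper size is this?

Aspect ratio 420/297 ≈ 1.414 — close to the ISO √2 ≈ 1.414.
In the A-series (A0 area = 1 m²): A3 = 297 × 420 mm.

A3 (297 × 420 mm)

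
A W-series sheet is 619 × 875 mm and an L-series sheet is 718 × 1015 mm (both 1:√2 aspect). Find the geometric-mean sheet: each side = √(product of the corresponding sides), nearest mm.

Short side: √(619 · 718) = √444442 ≈ 666.7 → 667 mm
Long side: √(875 · 1015) = √888125 ≈ 942.4 → 942 mm

667 × 942 mm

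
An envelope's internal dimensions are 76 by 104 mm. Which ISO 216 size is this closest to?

A7 (74 × 105 mm)

Aspect ratio 104/76 ≈ 1.368 (ISO target is √2 ≈ 1.414).
In the A-series (A0 area = 1 m²): A7 = 74 × 105 mm.
Off by 3 mm total — nearest standard size.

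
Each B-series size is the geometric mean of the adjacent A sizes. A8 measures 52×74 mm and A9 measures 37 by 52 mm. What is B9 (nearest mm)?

Short side: √(52 · 37) = √1924 ≈ 43.9 → 44 mm
Long side: √(74 · 52) = √3848 ≈ 62.0 → 62 mm

44 × 62 mm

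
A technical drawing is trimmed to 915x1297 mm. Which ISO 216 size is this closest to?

Aspect ratio 1297/915 ≈ 1.417 — close to the ISO √2 ≈ 1.414.
In the C-series (envelope sizes, between A and B): C0 = 917 × 1297 mm.
Off by 2 mm total — nearest standard size.

C0 (917 × 1297 mm)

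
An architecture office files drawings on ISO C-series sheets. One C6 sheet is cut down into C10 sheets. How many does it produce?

Each ISO step halves the sheet: 1 × C6 → 2 × C7 → 4 × C8 → 8 × C9 → …
From C6 to C10 is 4 halving steps: 2^4 = 16.

16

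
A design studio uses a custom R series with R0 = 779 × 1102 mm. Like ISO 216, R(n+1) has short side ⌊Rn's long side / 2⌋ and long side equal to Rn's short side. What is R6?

R1: ⌊1102/2⌋ × 779 = 551 × 779 mm
R2: ⌊779/2⌋ × 551 = 389 × 551 mm
R3: ⌊551/2⌋ × 389 = 275 × 389 mm
R4: ⌊389/2⌋ × 275 = 194 × 275 mm
R5: ⌊275/2⌋ × 194 = 137 × 194 mm
R6: ⌊194/2⌋ × 137 = 97 × 137 mm

97 × 137 mm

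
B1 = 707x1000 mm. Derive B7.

88 × 125 mm

B2: ⌊1000/2⌋ × 707 = 500 × 707 mm
B3: ⌊707/2⌋ × 500 = 353 × 500 mm
B4: ⌊500/2⌋ × 353 = 250 × 353 mm
B5: ⌊353/2⌋ × 250 = 176 × 250 mm
B6: ⌊250/2⌋ × 176 = 125 × 176 mm
B7: ⌊176/2⌋ × 125 = 88 × 125 mm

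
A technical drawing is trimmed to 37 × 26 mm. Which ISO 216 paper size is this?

Aspect ratio 37/26 ≈ 1.423 — close to the ISO √2 ≈ 1.414.
In the A-series (A0 area = 1 m²): A10 = 26 × 37 mm.

A10 (26 × 37 mm)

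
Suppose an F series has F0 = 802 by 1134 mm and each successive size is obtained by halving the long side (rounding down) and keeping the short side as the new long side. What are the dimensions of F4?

F1: ⌊1134/2⌋ × 802 = 567 × 802 mm
F2: ⌊802/2⌋ × 567 = 401 × 567 mm
F3: ⌊567/2⌋ × 401 = 283 × 401 mm
F4: ⌊401/2⌋ × 283 = 200 × 283 mm

200 × 283 mm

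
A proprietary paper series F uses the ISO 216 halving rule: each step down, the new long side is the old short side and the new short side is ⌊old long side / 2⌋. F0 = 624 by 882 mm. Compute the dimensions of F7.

F1 = 441 × 624 mm (from F0 by 1 halving).
F2: ⌊624/2⌋ × 441 = 312 × 441 mm
F3: ⌊441/2⌋ × 312 = 220 × 312 mm
F4: ⌊312/2⌋ × 220 = 156 × 220 mm
F5: ⌊220/2⌋ × 156 = 110 × 156 mm
F6: ⌊156/2⌋ × 110 = 78 × 110 mm
F7: ⌊110/2⌋ × 78 = 55 × 78 mm

55 × 78 mm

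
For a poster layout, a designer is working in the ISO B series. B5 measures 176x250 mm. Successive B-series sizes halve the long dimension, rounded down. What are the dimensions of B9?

44 × 62 mm

B6: ⌊250/2⌋ × 176 = 125 × 176 mm
B7: ⌊176/2⌋ × 125 = 88 × 125 mm
B8: ⌊125/2⌋ × 88 = 62 × 88 mm
B9: ⌊88/2⌋ × 62 = 44 × 62 mm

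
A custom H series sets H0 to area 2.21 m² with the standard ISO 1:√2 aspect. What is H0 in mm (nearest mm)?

1250 × 1768 mm

Let the short side be w mm. Then w · w√2 = 2.21 m² = 2,210,000 mm².
w² = 2,210,000/√2, so w ≈ 1250.1 mm; long side = w√2 ≈ 1767.9 mm.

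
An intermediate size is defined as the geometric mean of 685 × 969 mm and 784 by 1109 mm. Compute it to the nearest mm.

733 × 1037 mm

Short side: √(685 · 784) = √537040 ≈ 732.8 → 733 mm
Long side: √(969 · 1109) = √1074621 ≈ 1036.6 → 1037 mm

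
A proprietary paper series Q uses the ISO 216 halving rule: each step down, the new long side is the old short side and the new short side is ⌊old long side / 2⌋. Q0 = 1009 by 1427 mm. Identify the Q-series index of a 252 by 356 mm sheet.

Q4

Q0: 1009 × 1427 mm
Q1: 713 × 1009 mm
Q2: 504 × 713 mm
Q3: 356 × 504 mm
Q4: 252 × 356 mm
Q5: 178 × 252 mm
→ matches Q4.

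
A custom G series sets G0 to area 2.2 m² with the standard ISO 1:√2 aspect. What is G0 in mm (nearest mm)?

1247 × 1764 mm

Let the short side be w mm. Then w · w√2 = 2.2 m² = 2,200,000 mm².
w² = 2,200,000/√2, so w ≈ 1247.3 mm; long side = w√2 ≈ 1763.9 mm.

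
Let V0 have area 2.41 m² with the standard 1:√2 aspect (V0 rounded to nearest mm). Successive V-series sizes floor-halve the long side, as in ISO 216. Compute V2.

652 × 923 mm

Let V0's short side be w mm. w · w√2 = 2.41 m² = 2,410,000 mm², so w ≈ 1305.4 mm and w√2 ≈ 1846.1 mm → V0 = 1305 × 1846 mm.
V1: ⌊1846/2⌋ × 1305 = 923 × 1305 mm
V2: ⌊1305/2⌋ × 923 = 652 × 923 mm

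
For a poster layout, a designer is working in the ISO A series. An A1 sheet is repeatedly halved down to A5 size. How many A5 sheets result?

16

A1 = 594 × 841 mm; A5 = 148 × 210 mm.
Each halving step doubles the count; 4 steps from A1 to A5.
2^4 = 16.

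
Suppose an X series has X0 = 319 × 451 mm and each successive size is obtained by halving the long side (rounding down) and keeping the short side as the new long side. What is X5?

X1: ⌊451/2⌋ × 319 = 225 × 319 mm
X2: ⌊319/2⌋ × 225 = 159 × 225 mm
X3: ⌊225/2⌋ × 159 = 112 × 159 mm
X4: ⌊159/2⌋ × 112 = 79 × 112 mm
X5: ⌊112/2⌋ × 79 = 56 × 79 mm

56 × 79 mm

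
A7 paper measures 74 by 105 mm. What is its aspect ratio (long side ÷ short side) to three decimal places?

1.419

105 / 74 = 1.419
ISO 216 targets √2 ≈ 1.414; the +0.005 deviation is from mm rounding.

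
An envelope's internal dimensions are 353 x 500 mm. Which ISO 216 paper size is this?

Aspect ratio 500/353 ≈ 1.416 — close to the ISO √2 ≈ 1.414.
In the B-series (B0 = 1000 × 1414 mm): B3 = 353 × 500 mm.

B3 (353 × 500 mm)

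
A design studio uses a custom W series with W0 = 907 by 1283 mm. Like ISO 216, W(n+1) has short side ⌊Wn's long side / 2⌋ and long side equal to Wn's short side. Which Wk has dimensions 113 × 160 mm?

W6

W0: 907 × 1283 mm
W1: 641 × 907 mm
W2: 453 × 641 mm
W3: 320 × 453 mm
W4: 226 × 320 mm
W5: 160 × 226 mm
W6: 113 × 160 mm
W7: 80 × 113 mm
→ matches W6.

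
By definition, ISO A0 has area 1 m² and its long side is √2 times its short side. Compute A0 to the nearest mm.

Let the short side be w mm. Then the long side is w√2 and w · w√2 = 10⁶ mm².
w² = 10⁶/√2, so w = 1000 / 2^(1/4) ≈ 840.9 mm; long side = 1000 · 2^(1/4) ≈ 1189.2 mm.

841 × 1189 mm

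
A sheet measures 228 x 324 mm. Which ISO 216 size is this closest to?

Aspect ratio 324/228 ≈ 1.421 — close to the ISO √2 ≈ 1.414.
In the C-series (envelope sizes, between A and B): C4 = 229 × 324 mm.
Off by 1 mm total — nearest standard size.

C4 (229 × 324 mm)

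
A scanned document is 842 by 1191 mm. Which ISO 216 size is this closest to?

Aspect ratio 1191/842 ≈ 1.414 — close to the ISO √2 ≈ 1.414.
In the A-series (A0 area = 1 m²): A0 = 841 × 1189 mm.
Off by 3 mm total — nearest standard size.

A0 (841 × 1189 mm)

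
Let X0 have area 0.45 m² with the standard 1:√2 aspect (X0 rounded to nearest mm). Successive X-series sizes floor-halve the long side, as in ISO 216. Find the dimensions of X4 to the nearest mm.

141 × 199 mm

Let X0's short side be w mm. w · w√2 = 0.45 m² = 450,000 mm², so w ≈ 564.1 mm and w√2 ≈ 797.7 mm → X0 = 564 × 798 mm.
X1: ⌊798/2⌋ × 564 = 399 × 564 mm
X2: ⌊564/2⌋ × 399 = 282 × 399 mm
X3: ⌊399/2⌋ × 282 = 199 × 282 mm
X4: ⌊282/2⌋ × 199 = 141 × 199 mm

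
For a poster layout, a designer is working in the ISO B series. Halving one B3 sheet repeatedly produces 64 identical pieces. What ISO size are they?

B9

64 = 2^6, so 6 halving steps.
B3 → B4 → … → B9 after 6 steps.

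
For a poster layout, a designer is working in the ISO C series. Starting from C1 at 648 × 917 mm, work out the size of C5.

C2: ⌊917/2⌋ × 648 = 458 × 648 mm
C3: ⌊648/2⌋ × 458 = 324 × 458 mm
C4: ⌊458/2⌋ × 324 = 229 × 324 mm
C5: ⌊324/2⌋ × 229 = 162 × 229 mm

162 × 229 mm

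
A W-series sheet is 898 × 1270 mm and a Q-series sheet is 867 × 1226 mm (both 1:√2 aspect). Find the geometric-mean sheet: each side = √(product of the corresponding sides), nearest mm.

882 × 1248 mm

Short side: √(898 · 867) = √778566 ≈ 882.4 → 882 mm
Long side: √(1270 · 1226) = √1557020 ≈ 1247.8 → 1248 mm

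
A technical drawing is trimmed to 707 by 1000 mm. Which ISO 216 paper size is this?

Aspect ratio 1000/707 ≈ 1.414 — close to the ISO √2 ≈ 1.414.
In the B-series (B0 = 1000 × 1414 mm): B1 = 707 × 1000 mm.

B1 (707 × 1000 mm)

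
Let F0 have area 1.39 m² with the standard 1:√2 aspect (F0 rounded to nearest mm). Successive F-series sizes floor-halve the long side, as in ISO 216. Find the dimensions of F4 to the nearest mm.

Let F0's short side be w mm. w · w√2 = 1.39 m² = 1,390,000 mm², so w ≈ 991.4 mm and w√2 ≈ 1402.1 mm → F0 = 991 × 1402 mm.
F1: ⌊1402/2⌋ × 991 = 701 × 991 mm
F2: ⌊991/2⌋ × 701 = 495 × 701 mm
F3: ⌊701/2⌋ × 495 = 350 × 495 mm
F4: ⌊495/2⌋ × 350 = 247 × 350 mm

247 × 350 mm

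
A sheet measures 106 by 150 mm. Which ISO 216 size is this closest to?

A6 (105 × 148 mm)

Aspect ratio 150/106 ≈ 1.415 — close to the ISO √2 ≈ 1.414.
In the A-series (A0 area = 1 m²): A6 = 105 × 148 mm.
Off by 3 mm total — nearest standard size.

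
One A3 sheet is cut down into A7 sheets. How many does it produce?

16

Each ISO step halves the sheet: 1 × A3 → 2 × A4 → 4 × A5 → 8 × A6 → …
From A3 to A7 is 4 halving steps: 2^4 = 16.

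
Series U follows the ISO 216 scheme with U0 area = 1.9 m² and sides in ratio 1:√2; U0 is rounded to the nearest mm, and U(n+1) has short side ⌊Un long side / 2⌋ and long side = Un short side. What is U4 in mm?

289 × 409 mm

Let U0's short side be w mm. w · w√2 = 1.9 m² = 1,900,000 mm², so w ≈ 1159.1 mm and w√2 ≈ 1639.2 mm → U0 = 1159 × 1639 mm.
U1: ⌊1639/2⌋ × 1159 = 819 × 1159 mm
U2: ⌊1159/2⌋ × 819 = 579 × 819 mm
U3: ⌊819/2⌋ × 579 = 409 × 579 mm
U4: ⌊579/2⌋ × 409 = 289 × 409 mm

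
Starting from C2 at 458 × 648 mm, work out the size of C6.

C3: ⌊648/2⌋ × 458 = 324 × 458 mm
C4: ⌊458/2⌋ × 324 = 229 × 324 mm
C5: ⌊324/2⌋ × 229 = 162 × 229 mm
C6: ⌊229/2⌋ × 162 = 114 × 162 mm

114 × 162 mm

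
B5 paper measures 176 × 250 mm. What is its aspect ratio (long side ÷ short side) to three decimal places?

1.420

250 / 176 = 1.420
ISO 216 targets √2 ≈ 1.414; the +0.006 deviation is from mm rounding.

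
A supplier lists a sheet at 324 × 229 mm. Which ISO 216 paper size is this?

C4 (229 × 324 mm)

Aspect ratio 324/229 ≈ 1.415 — close to the ISO √2 ≈ 1.414.
In the C-series (envelope sizes, between A and B): C4 = 229 × 324 mm.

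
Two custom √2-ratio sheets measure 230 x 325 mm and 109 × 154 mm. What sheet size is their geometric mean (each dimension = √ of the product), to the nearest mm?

158 × 224 mm

Short side: √(230 · 109) = √25070 ≈ 158.3 → 158 mm
Long side: √(325 · 154) = √50050 ≈ 223.7 → 224 mm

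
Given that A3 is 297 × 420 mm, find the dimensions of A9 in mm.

37 × 52 mm

A4: ⌊420/2⌋ × 297 = 210 × 297 mm
A5: ⌊297/2⌋ × 210 = 148 × 210 mm
A6: ⌊210/2⌋ × 148 = 105 × 148 mm
A7: ⌊148/2⌋ × 105 = 74 × 105 mm
A8: ⌊105/2⌋ × 74 = 52 × 74 mm
A9: ⌊74/2⌋ × 52 = 37 × 52 mm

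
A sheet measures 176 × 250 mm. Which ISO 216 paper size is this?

B5 (176 × 250 mm)

Aspect ratio 250/176 ≈ 1.420 — close to the ISO √2 ≈ 1.414.
In the B-series (B0 = 1000 × 1414 mm): B5 = 176 × 250 mm.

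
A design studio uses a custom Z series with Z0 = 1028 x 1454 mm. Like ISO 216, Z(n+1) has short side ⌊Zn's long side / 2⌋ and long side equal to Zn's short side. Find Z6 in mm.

128 × 181 mm

Z1: ⌊1454/2⌋ × 1028 = 727 × 1028 mm
Z2: ⌊1028/2⌋ × 727 = 514 × 727 mm
Z3: ⌊727/2⌋ × 514 = 363 × 514 mm
Z4: ⌊514/2⌋ × 363 = 257 × 363 mm
Z5: ⌊363/2⌋ × 257 = 181 × 257 mm
Z6: ⌊257/2⌋ × 181 = 128 × 181 mm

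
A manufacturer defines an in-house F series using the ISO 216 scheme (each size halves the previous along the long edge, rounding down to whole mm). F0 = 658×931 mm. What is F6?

F1 = 465 × 658 mm (from F0 by 1 halving).
F2: ⌊658/2⌋ × 465 = 329 × 465 mm
F3: ⌊465/2⌋ × 329 = 232 × 329 mm
F4: ⌊329/2⌋ × 232 = 164 × 232 mm
F5: ⌊232/2⌋ × 164 = 116 × 164 mm
F6: ⌊164/2⌋ × 116 = 82 × 116 mm

82 × 116 mm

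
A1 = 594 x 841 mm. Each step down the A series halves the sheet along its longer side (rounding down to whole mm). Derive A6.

105 × 148 mm

A2: ⌊841/2⌋ × 594 = 420 × 594 mm
A3: ⌊594/2⌋ × 420 = 297 × 420 mm
A4: ⌊420/2⌋ × 297 = 210 × 297 mm
A5: ⌊297/2⌋ × 210 = 148 × 210 mm
A6: ⌊210/2⌋ × 148 = 105 × 148 mm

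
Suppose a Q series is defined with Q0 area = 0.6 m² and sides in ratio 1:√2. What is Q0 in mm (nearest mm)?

Let the short side be w mm. Then w · w√2 = 0.6 m² = 600,000 mm².
w² = 600,000/√2, so w ≈ 651.4 mm; long side = w√2 ≈ 921.2 mm.

651 × 921 mm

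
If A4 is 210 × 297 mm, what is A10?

26 × 37 mm

A5: ⌊297/2⌋ × 210 = 148 × 210 mm
A6: ⌊210/2⌋ × 148 = 105 × 148 mm
A7: ⌊148/2⌋ × 105 = 74 × 105 mm
A8: ⌊105/2⌋ × 74 = 52 × 74 mm
A9: ⌊74/2⌋ × 52 = 37 × 52 mm
A10: ⌊52/2⌋ × 37 = 26 × 37 mm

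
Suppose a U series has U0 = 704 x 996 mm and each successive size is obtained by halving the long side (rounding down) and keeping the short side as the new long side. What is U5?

U1: ⌊996/2⌋ × 704 = 498 × 704 mm
U2: ⌊704/2⌋ × 498 = 352 × 498 mm
U3: ⌊498/2⌋ × 352 = 249 × 352 mm
U4: ⌊352/2⌋ × 249 = 176 × 249 mm
U5: ⌊249/2⌋ × 176 = 124 × 176 mm

124 × 176 mm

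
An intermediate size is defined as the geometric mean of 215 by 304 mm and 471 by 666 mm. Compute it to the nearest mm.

318 × 450 mm

Short side: √(215 · 471) = √101265 ≈ 318.2 → 318 mm
Long side: √(304 · 666) = √202464 ≈ 450.0 → 450 mm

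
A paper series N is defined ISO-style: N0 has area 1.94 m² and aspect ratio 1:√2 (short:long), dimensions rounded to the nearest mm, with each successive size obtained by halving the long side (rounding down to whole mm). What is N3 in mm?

Let N0's short side be w mm. w · w√2 = 1.94 m² = 1,940,000 mm², so w ≈ 1171.2 mm and w√2 ≈ 1656.4 mm → N0 = 1171 × 1656 mm.
N1: ⌊1656/2⌋ × 1171 = 828 × 1171 mm
N2: ⌊1171/2⌋ × 828 = 585 × 828 mm
N3: ⌊828/2⌋ × 585 = 414 × 585 mm

414 × 585 mm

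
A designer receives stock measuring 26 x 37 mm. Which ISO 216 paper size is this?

Aspect ratio 37/26 ≈ 1.423 — close to the ISO √2 ≈ 1.414.
In the A-series (A0 area = 1 m²): A10 = 26 × 37 mm.

A10 (26 × 37 mm)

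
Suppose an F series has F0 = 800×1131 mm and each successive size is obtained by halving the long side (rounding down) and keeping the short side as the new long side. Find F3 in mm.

282 × 400 mm

F1: ⌊1131/2⌋ × 800 = 565 × 800 mm
F2: ⌊800/2⌋ × 565 = 400 × 565 mm
F3: ⌊565/2⌋ × 400 = 282 × 400 mm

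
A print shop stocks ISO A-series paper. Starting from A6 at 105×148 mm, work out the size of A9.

A7: ⌊148/2⌋ × 105 = 74 × 105 mm
A8: ⌊105/2⌋ × 74 = 52 × 74 mm
A9: ⌊74/2⌋ × 52 = 37 × 52 mm

37 × 52 mm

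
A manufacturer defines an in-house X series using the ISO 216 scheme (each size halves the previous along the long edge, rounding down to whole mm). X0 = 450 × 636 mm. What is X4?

X1: ⌊636/2⌋ × 450 = 318 × 450 mm
X2: ⌊450/2⌋ × 318 = 225 × 318 mm
X3: ⌊318/2⌋ × 225 = 159 × 225 mm
X4: ⌊225/2⌋ × 159 = 112 × 159 mm

112 × 159 mm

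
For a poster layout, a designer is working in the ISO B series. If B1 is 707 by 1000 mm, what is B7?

B2: ⌊1000/2⌋ × 707 = 500 × 707 mm
B3: ⌊707/2⌋ × 500 = 353 × 500 mm
B4: ⌊500/2⌋ × 353 = 250 × 353 mm
B5: ⌊353/2⌋ × 250 = 176 × 250 mm
B6: ⌊250/2⌋ × 176 = 125 × 176 mm
B7: ⌊176/2⌋ × 125 = 88 × 125 mm

88 × 125 mm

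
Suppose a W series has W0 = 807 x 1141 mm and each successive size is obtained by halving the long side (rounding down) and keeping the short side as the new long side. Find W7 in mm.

W1 = 570 × 807 mm (from W0 by 1 halving).
W2: ⌊807/2⌋ × 570 = 403 × 570 mm
W3: ⌊570/2⌋ × 403 = 285 × 403 mm
W4: ⌊403/2⌋ × 285 = 201 × 285 mm
W5: ⌊285/2⌋ × 201 = 142 × 201 mm
W6: ⌊201/2⌋ × 142 = 100 × 142 mm
W7: ⌊142/2⌋ × 100 = 71 × 100 mm

71 × 100 mm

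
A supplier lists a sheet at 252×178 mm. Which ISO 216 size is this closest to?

B5 (176 × 250 mm)

Aspect ratio 252/178 ≈ 1.416 — close to the ISO √2 ≈ 1.414.
In the B-series (B0 = 1000 × 1414 mm): B5 = 176 × 250 mm.
Off by 4 mm total — nearest standard size.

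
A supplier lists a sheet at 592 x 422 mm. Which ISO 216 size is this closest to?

A2 (420 × 594 mm)

Aspect ratio 592/422 ≈ 1.403 — close to the ISO √2 ≈ 1.414.
In the A-series (A0 area = 1 m²): A2 = 420 × 594 mm.
Off by 4 mm total — nearest standard size.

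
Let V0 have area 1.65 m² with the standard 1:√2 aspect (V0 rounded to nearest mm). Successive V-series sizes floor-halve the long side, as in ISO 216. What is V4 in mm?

Let V0's short side be w mm. w · w√2 = 1.65 m² = 1,650,000 mm², so w ≈ 1080.2 mm and w√2 ≈ 1527.6 mm → V0 = 1080 × 1528 mm.
V1: ⌊1528/2⌋ × 1080 = 764 × 1080 mm
V2: ⌊1080/2⌋ × 764 = 540 × 764 mm
V3: ⌊764/2⌋ × 540 = 382 × 540 mm
V4: ⌊540/2⌋ × 382 = 270 × 382 mm

270 × 382 mm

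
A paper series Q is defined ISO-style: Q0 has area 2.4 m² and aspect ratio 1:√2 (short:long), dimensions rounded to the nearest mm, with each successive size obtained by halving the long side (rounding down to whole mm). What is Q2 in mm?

Let Q0's short side be w mm. w · w√2 = 2.4 m² = 2,400,000 mm², so w ≈ 1302.7 mm and w√2 ≈ 1842.3 mm → Q0 = 1303 × 1842 mm.
Q1: ⌊1842/2⌋ × 1303 = 921 × 1303 mm
Q2: ⌊1303/2⌋ × 921 = 651 × 921 mm

651 × 921 mm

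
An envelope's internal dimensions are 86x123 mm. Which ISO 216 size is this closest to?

Aspect ratio 123/86 ≈ 1.430 (ISO target is √2 ≈ 1.414).
In the B-series (B0 = 1000 × 1414 mm): B7 = 88 × 125 mm.
Off by 4 mm total — nearest standard size.

B7 (88 × 125 mm)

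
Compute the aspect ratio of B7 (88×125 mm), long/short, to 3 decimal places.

1.420

125 / 88 = 1.420
ISO 216 targets √2 ≈ 1.414; the +0.006 deviation is from mm rounding.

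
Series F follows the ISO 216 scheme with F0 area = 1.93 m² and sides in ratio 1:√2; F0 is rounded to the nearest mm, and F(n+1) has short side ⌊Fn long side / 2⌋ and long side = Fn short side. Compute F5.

Let F0's short side be w mm. w · w√2 = 1.93 m² = 1,930,000 mm², so w ≈ 1168.2 mm and w√2 ≈ 1652.1 mm → F0 = 1168 × 1652 mm.
F1: ⌊1652/2⌋ × 1168 = 826 × 1168 mm
F2: ⌊1168/2⌋ × 826 = 584 × 826 mm
F3: ⌊826/2⌋ × 584 = 413 × 584 mm
F4: ⌊584/2⌋ × 413 = 292 × 413 mm
F5: ⌊413/2⌋ × 292 = 206 × 292 mm

206 × 292 mm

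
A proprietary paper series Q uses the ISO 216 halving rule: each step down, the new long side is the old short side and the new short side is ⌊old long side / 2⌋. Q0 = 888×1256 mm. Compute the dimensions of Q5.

Q1: ⌊1256/2⌋ × 888 = 628 × 888 mm
Q2: ⌊888/2⌋ × 628 = 444 × 628 mm
Q3: ⌊628/2⌋ × 444 = 314 × 444 mm
Q4: ⌊444/2⌋ × 314 = 222 × 314 mm
Q5: ⌊314/2⌋ × 222 = 157 × 222 mm

157 × 222 mm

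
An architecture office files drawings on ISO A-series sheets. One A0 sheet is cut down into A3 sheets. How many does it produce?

8

Each ISO step halves the sheet: 1 × A0 → 2 × A1 → 4 × A2 → 8 × A3
From A0 to A3 is 3 halving steps: 2^3 = 8.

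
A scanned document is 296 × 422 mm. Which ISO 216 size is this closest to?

A3 (297 × 420 mm)

Aspect ratio 422/296 ≈ 1.426 — close to the ISO √2 ≈ 1.414.
In the A-series (A0 area = 1 m²): A3 = 297 × 420 mm.
Off by 3 mm total — nearest standard size.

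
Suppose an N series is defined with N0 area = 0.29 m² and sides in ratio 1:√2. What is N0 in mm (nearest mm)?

453 × 640 mm

Let the short side be w mm. Then w · w√2 = 0.29 m² = 290,000 mm².
w² = 290,000/√2, so w ≈ 452.8 mm; long side = w√2 ≈ 640.4 mm.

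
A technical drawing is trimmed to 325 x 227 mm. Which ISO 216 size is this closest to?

C4 (229 × 324 mm)

Aspect ratio 325/227 ≈ 1.432 (ISO target is √2 ≈ 1.414).
In the C-series (envelope sizes, between A and B): C4 = 229 × 324 mm.
Off by 3 mm total — nearest standard size.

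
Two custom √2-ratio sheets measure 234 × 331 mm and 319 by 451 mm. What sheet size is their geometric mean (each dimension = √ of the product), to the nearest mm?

273 × 386 mm

Short side: √(234 · 319) = √74646 ≈ 273.2 → 273 mm
Long side: √(331 · 451) = √149281 ≈ 386.4 → 386 mm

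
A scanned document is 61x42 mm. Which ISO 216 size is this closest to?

B9 (44 × 62 mm)

Aspect ratio 61/42 ≈ 1.452 (ISO target is √2 ≈ 1.414).
In the B-series (B0 = 1000 × 1414 mm): B9 = 44 × 62 mm.
Off by 3 mm total — nearest standard size.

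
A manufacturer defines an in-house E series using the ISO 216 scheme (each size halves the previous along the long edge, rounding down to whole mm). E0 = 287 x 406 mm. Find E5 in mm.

E1: ⌊406/2⌋ × 287 = 203 × 287 mm
E2: ⌊287/2⌋ × 203 = 143 × 203 mm
E3: ⌊203/2⌋ × 143 = 101 × 143 mm
E4: ⌊143/2⌋ × 101 = 71 × 101 mm
E5: ⌊101/2⌋ × 71 = 50 × 71 mm

50 × 71 mm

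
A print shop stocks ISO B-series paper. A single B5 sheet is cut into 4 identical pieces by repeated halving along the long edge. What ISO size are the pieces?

B7

4 = 2^2, so 2 halving steps.
B5 → B6 → … → B7 after 2 steps.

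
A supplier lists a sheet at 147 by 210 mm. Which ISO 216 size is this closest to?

Aspect ratio 210/147 ≈ 1.429 — close to the ISO √2 ≈ 1.414.
In the A-series (A0 area = 1 m²): A5 = 148 × 210 mm.
Off by 1 mm total — nearest standard size.

A5 (148 × 210 mm)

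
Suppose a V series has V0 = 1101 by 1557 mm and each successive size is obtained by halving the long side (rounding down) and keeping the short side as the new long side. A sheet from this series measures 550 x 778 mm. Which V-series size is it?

V2

V0: 1101 × 1557 mm
V1: 778 × 1101 mm
V2: 550 × 778 mm
V3: 389 × 550 mm
→ matches V2.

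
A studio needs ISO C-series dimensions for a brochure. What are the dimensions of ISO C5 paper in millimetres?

C0 = 917 × 1297 mm (C0 is the geometric mean of A0 and B0, aspect 1:√2).
C1: ⌊1297/2⌋ × 917 = 648 × 917 mm
C2: ⌊917/2⌋ × 648 = 458 × 648 mm
C3: ⌊648/2⌋ × 458 = 324 × 458 mm
C4: ⌊458/2⌋ × 324 = 229 × 324 mm
C5: ⌊324/2⌋ × 229 = 162 × 229 mm

162 × 229 mm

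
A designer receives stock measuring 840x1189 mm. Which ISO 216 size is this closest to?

A0 (841 × 1189 mm)

Aspect ratio 1189/840 ≈ 1.415 — close to the ISO √2 ≈ 1.414.
In the A-series (A0 area = 1 m²): A0 = 841 × 1189 mm.
Off by 1 mm total — nearest standard size.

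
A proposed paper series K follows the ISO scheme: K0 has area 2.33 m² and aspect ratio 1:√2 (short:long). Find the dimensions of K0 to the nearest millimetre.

Let the short side be w mm. Then w · w√2 = 2.33 m² = 2,330,000 mm².
w² = 2,330,000/√2, so w ≈ 1283.6 mm; long side = w√2 ≈ 1815.2 mm.

1284 × 1815 mm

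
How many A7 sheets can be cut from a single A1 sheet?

64

Each ISO step halves the sheet: 1 × A1 → 2 × A2 → 4 × A3 → 8 × A4 → …
From A1 to A7 is 6 halving steps: 2^6 = 64.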